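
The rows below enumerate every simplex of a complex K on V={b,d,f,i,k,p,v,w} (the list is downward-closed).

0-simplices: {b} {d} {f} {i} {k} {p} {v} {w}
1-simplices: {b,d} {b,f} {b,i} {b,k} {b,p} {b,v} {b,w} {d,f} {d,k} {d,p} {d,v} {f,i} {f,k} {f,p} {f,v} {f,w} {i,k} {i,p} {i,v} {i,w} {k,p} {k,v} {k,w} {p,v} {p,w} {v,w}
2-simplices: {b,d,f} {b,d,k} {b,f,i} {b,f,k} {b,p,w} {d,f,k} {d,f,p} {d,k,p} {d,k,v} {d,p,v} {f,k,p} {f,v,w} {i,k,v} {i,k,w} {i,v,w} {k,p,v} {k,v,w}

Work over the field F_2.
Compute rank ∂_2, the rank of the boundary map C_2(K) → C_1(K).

rank∂_2=13

n_0=8 n_1=26 n_2=17  [Z2]
∂1: piv[bd,bf,bi,bk,bp,bv,bw] rk=7  ker:df,dk,dp,dv,fi,fk,fp,fv,fw,ik,ip,iv,iw,kp,kv,kw,pv,pw,vw
∂2: piv[bdf,bdk,bfi,bfk,bpw,dfp,dkp,dkv,dpv,fvw,ikv,ikw,ivw] rk=13  ker:dfk,fkp,kpv,kvw
rk∂_2=13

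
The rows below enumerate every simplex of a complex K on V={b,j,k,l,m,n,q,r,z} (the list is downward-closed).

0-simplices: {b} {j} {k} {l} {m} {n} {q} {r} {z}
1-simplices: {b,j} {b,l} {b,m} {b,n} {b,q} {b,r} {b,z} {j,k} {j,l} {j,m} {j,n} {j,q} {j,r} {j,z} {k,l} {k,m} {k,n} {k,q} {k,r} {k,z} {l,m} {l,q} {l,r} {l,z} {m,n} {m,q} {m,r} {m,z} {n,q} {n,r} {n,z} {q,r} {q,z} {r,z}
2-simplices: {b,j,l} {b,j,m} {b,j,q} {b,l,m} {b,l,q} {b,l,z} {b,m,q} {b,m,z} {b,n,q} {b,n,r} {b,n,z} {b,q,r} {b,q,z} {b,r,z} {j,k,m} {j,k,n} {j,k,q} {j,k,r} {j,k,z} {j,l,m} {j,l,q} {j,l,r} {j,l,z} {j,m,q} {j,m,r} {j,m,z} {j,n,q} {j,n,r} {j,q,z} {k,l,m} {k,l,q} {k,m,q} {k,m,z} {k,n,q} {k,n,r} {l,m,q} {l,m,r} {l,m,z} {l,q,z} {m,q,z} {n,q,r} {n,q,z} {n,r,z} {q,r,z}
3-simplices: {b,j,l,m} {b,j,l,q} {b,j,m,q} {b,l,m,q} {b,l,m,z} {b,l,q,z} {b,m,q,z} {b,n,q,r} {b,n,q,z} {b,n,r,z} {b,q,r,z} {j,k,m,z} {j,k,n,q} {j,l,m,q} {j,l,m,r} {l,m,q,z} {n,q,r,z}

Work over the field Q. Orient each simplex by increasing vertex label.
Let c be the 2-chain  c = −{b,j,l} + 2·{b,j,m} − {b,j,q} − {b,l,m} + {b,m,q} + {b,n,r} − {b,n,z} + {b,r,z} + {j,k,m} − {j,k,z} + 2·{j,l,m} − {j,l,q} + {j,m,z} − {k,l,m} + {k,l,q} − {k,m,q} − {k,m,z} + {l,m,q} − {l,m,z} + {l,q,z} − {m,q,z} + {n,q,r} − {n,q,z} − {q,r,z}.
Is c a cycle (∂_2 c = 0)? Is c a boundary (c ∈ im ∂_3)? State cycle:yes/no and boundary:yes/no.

n_0=9 n_1=34 n_2=44 n_3=17  [Q]
∂1: piv[bj,bl,bm,bn,bq,br,bz,jk] rk=8  ker:jl,jm,jn,jq,jr,jz,kl,km,kn,kq,kr,kz,lm,lq,lr,lz,mn,mq,mr,mz,nq,nr,nz,qr,qz,rz
∂2: piv[bjl,bjm,bjq,blm,blq,blz,bmq,bmz,bnq,bnr,bnz,bqr,bqz,brz,jkm,jkn,jkq,jkr,jkz,jlr,jlz,jmr,jnq,jnr,klm] rk=25  ker:jlm,jlq,jmq,jmz,jqz,klq,kmq,kmz,knq,knr,lmq,lmr,lmz,lqz,mqz,nqr,nqz,nrz,qrz
∂3: piv[bjlm,bjlq,bjmq,blmq,blmz,blqz,bmqz,bnqr,bnqz,bnrz,bqrz,jkmz,jknq,jlmr] rk=14  ker:jlmq,lmqz,nqrz
∂2c = 0
c vs im∂3: residual ≠ 0 ⇒ not boundary

cycle:yes boundary:no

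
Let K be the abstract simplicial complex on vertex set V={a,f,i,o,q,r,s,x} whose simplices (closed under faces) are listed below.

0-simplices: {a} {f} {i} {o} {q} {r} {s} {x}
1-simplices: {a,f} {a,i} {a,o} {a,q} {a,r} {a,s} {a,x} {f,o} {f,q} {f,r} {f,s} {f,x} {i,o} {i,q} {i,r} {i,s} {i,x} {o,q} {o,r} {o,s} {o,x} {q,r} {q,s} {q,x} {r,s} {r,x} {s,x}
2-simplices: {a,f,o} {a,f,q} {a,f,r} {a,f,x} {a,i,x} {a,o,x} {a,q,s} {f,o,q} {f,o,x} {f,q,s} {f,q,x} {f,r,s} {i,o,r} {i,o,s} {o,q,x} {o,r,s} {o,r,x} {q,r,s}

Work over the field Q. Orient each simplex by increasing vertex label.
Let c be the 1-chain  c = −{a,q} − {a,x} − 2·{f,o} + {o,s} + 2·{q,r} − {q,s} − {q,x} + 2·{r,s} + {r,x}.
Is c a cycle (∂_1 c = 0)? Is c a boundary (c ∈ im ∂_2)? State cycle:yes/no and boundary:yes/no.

cycle:no boundary:no

n_0=8 n_1=27 n_2=18  [Q]
∂1: piv[af,ai,ao,aq,ar,as,ax] rk=7  ker:fo,fq,fr,fs,fx,io,iq,ir,is,ix,oq,or,os,ox,qr,qs,qx,rs,rx,sx
∂2: piv[afo,afq,afr,afx,aix,aox,aqs,foq,fqs,fqx,frs,ior,ios,ors,orx,qrs] rk=16  ker:fox,oqx
∂1c = 2·{a} + 2·{f} − 3·{o} − {q} − {r} + 2·{s} − {x}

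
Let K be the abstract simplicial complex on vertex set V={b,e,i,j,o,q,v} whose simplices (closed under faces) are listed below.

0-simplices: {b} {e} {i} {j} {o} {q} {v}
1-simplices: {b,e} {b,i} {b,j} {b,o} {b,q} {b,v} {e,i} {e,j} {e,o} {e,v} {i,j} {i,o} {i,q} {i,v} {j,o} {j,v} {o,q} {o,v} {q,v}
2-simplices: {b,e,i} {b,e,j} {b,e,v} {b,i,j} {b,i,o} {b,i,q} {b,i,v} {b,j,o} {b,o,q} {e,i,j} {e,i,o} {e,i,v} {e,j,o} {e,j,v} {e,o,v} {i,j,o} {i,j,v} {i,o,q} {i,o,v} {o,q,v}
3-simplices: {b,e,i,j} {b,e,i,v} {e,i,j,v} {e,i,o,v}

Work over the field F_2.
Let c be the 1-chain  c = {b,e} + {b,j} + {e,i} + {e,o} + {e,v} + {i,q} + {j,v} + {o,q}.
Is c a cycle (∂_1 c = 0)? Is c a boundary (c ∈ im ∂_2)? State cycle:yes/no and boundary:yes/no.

cycle:yes boundary:yes

n_0=7 n_1=19 n_2=20 n_3=4  [Z2]
∂1: piv[be,bi,bj,bo,bq,bv] rk=6  ker:ei,ej,eo,ev,ij,io,iq,iv,jo,jv,oq,ov,qv
∂2: piv[bei,bej,bev,bij,bio,biq,biv,bjo,boq,eio,ejv,eov,oqv] rk=13  ker:eij,eiv,ejo,ijo,ijv,ioq,iov
∂3: piv[beij,beiv,eijv,eiov] rk=4
∂1c = 0
c vs im∂2: reduces to 0 ⇒ boundary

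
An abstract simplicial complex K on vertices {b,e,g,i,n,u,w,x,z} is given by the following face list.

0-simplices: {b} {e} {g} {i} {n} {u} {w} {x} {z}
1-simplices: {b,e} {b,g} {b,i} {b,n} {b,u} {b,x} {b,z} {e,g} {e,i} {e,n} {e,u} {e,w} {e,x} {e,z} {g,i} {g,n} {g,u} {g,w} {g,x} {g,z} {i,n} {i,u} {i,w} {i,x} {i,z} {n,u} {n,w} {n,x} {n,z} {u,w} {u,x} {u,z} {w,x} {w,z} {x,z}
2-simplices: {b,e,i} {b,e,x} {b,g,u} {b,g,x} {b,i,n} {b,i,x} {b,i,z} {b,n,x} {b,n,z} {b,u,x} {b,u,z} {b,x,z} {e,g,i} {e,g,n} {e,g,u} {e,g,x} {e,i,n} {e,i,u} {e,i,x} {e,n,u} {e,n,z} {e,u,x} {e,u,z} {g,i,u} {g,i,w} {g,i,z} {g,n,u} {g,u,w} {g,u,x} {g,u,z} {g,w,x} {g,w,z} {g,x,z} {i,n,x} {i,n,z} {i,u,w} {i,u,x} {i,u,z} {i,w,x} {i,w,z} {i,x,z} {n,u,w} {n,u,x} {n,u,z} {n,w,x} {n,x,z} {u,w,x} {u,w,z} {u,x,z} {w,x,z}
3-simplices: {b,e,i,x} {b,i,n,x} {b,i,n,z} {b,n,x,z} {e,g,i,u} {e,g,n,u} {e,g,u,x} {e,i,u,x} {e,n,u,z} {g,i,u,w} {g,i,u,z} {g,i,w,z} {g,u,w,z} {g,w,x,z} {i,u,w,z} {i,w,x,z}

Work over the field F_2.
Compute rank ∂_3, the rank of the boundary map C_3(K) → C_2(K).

n_0=9 n_1=35 n_2=50 n_3=16  [Z2]
∂1: piv[be,bg,bi,bn,bu,bx,bz,ew] rk=8  ker:eg,ei,en,eu,ex,ez,gi,gn,gu,gw,gx,gz,in,iu,iw,ix,iz,nu,nw,nx,nz,uw,ux,uz,wx,wz,xz
∂2: piv[bei,bex,bgu,bgx,bin,bix,biz,bnx,bnz,bux,buz,bxz,egi,egn,egu,egx,ein,eiu,enu,enz,giw,giz,guw,gwx,gwz,nuw] rk=26  ker:eix,eux,euz,giu,gnu,gux,guz,gxz,inx,inz,iuw,iux,iuz,iwx,iwz,ixz,nux,nuz,nwx,nxz,uwx,uwz,uxz,wxz
∂3: piv[beix,binx,binz,bnxz,egiu,egnu,egux,eiux,enuz,giuw,giuz,giwz,guwz,gwxz,iwxz] rk=15  ker:iuwz
rk∂_3=15

rank∂_3=15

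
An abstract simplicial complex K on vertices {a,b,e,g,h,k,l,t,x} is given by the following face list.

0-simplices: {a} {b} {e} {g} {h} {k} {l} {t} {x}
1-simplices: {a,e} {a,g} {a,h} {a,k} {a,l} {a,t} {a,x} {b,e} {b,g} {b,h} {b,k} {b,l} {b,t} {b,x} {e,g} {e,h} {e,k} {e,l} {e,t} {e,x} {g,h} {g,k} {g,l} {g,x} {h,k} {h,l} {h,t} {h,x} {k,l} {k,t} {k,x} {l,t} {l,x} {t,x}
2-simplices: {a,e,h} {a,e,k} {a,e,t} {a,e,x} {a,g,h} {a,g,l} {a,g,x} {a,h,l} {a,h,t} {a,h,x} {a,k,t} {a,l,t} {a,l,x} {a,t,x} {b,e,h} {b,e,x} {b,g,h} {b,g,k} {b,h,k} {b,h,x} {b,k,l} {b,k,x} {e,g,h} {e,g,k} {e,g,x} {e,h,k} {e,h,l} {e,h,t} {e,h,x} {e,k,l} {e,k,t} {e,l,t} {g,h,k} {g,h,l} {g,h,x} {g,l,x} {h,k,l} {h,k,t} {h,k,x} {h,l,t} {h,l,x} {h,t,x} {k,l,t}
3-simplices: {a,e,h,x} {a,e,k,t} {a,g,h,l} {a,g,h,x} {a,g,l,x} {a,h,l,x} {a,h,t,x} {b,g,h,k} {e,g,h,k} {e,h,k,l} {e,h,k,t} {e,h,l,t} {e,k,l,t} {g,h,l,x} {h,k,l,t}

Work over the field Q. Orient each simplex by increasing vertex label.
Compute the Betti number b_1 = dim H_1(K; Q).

b_1=1

n_0=9 n_1=34 n_2=43 n_3=15  [Q]
∂1: piv[ae,ag,ah,ak,al,at,ax,be] rk=8  ker:bg,bh,bk,bl,bt,bx,eg,eh,ek,el,et,ex,gh,gk,gl,gx,hk,hl,ht,hx,kl,kt,kx,lt,lx,tx
∂2: piv[aeh,aek,aet,aex,agh,agl,agx,ahl,aht,ahx,akt,alt,alx,atx,beh,bex,bgh,bgk,bhk,bkl,bkx,egh,egk,ehl,ekl] rk=25  ker:bhx,egx,ehk,eht,ehx,ekt,elt,ghk,ghl,ghx,glx,hkl,hkt,hkx,hlt,hlx,htx,klt
∂3: piv[aehx,aekt,aghl,aghx,aglx,ahlx,ahtx,bghk,eghk,ehkl,ehkt,ehlt,eklt] rk=13  ker:ghlx,hklt
b_1=(34−8)−25=1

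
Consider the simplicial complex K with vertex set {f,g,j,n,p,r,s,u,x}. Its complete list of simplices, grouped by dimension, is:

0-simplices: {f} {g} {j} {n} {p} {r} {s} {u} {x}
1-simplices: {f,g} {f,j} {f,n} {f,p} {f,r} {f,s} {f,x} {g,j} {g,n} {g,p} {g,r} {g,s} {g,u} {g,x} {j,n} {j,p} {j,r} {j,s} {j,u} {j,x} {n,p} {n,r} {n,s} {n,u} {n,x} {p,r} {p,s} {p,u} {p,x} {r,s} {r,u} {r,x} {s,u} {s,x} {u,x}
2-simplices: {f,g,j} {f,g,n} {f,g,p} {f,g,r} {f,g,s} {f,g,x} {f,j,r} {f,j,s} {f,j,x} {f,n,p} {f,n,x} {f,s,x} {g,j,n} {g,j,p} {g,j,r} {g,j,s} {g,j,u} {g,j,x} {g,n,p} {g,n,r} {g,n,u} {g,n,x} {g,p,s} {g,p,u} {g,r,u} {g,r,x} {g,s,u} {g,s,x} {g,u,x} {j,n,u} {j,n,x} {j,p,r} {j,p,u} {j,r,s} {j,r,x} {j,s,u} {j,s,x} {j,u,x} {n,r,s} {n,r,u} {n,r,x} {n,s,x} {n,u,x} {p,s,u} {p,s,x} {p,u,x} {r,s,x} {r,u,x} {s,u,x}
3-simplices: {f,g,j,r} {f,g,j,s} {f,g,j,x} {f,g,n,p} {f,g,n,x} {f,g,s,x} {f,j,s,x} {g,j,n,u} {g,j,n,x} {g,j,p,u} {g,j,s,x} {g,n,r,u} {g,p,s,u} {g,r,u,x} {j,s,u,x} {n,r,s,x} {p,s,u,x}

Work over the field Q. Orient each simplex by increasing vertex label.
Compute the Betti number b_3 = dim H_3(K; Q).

n_0=9 n_1=35 n_2=49 n_3=17  [Q]
∂1: piv[fg,fj,fn,fp,fr,fs,fx,gu] rk=8  ker:gj,gn,gp,gr,gs,gx,jn,jp,jr,js,ju,jx,np,nr,ns,nu,nx,pr,ps,pu,px,rs,ru,rx,su,sx,ux
∂2: piv[fgj,fgn,fgp,fgr,fgs,fgx,fjr,fjs,fjx,fnp,fnx,fsx,gjn,gjp,gju,gnr,gnu,gps,gpu,gru,grx,gsu,gux,jpr,jrs,nrs,psx] rk=27  ker:gjr,gjs,gjx,gnp,gnx,gsx,jnu,jnx,jpu,jrx,jsu,jsx,jux,nru,nrx,nsx,nux,psu,pux,rsx,rux,sux
∂3: piv[fgjr,fgjs,fgjx,fgnp,fgnx,fgsx,fjsx,gjnu,gjnx,gjpu,gnru,gpsu,grux,jsux,nrsx,psux] rk=16  ker:gjsx
b_3=(17−16)−0=1

b_3=1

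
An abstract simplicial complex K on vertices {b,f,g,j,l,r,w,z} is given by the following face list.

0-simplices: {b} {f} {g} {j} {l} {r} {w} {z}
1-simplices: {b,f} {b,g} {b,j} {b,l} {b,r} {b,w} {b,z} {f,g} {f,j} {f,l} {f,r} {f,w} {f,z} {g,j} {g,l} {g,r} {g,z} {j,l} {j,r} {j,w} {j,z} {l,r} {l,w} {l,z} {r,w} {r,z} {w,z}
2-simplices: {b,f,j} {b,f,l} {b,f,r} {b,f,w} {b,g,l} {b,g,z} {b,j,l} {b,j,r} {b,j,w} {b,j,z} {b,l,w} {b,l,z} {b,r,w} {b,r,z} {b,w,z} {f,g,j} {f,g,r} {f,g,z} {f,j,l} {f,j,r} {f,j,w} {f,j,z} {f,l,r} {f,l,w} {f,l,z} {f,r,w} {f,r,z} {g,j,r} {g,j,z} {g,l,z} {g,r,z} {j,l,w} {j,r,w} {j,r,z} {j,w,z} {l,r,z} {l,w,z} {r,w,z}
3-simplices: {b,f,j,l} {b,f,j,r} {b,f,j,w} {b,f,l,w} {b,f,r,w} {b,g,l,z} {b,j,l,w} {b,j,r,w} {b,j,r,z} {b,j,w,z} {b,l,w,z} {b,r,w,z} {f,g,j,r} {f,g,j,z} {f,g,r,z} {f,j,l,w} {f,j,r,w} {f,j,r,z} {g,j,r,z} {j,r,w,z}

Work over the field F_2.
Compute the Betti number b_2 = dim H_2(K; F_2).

n_0=8 n_1=27 n_2=38 n_3=20  [Z2]
∂1: piv[bf,bg,bj,bl,br,bw,bz] rk=7  ker:fg,fj,fl,fr,fw,fz,gj,gl,gr,gz,jl,jr,jw,jz,lr,lw,lz,rw,rz,wz
∂2: piv[bfj,bfl,bfr,bfw,bgl,bgz,bjl,bjr,bjw,bjz,blw,blz,brw,brz,bwz,fgj,fgr,fgz,fjz,flr] rk=20  ker:fjl,fjr,fjw,flw,flz,frw,frz,gjr,gjz,glz,grz,jlw,jrw,jrz,jwz,lrz,lwz,rwz
∂3: piv[bfjl,bfjr,bfjw,bflw,bfrw,bglz,bjlw,bjrw,bjrz,bjwz,blwz,brwz,fgjr,fgjz,fgrz,fjrz] rk=16  ker:fjlw,fjrw,gjrz,jrwz
b_2=(38−20)−16=2

b_2=2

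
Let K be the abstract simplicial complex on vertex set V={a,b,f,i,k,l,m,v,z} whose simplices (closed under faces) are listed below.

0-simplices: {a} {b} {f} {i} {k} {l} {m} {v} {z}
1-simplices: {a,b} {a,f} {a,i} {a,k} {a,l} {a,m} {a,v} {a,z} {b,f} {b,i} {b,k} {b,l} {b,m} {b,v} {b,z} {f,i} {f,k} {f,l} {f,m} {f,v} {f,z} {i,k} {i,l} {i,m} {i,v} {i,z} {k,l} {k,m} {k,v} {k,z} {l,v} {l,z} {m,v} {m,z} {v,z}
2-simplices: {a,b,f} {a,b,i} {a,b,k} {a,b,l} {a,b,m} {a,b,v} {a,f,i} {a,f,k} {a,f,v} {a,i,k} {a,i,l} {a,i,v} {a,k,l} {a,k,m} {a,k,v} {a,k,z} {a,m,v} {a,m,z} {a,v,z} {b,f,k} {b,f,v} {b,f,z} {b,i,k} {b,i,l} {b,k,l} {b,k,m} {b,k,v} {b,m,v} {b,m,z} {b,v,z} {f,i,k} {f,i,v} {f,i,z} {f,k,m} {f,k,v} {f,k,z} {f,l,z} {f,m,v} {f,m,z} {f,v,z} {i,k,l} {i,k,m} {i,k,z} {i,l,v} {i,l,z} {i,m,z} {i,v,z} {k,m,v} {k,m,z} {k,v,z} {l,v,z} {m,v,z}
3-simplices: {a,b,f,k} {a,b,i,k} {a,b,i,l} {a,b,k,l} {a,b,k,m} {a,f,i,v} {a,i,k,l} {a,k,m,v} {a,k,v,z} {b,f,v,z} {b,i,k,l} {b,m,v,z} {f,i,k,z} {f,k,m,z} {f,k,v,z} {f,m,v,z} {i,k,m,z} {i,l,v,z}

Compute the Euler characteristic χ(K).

n_0=9 n_1=35 n_2=52 n_3=18
χ=+9−35+52−18=8

χ(K)=8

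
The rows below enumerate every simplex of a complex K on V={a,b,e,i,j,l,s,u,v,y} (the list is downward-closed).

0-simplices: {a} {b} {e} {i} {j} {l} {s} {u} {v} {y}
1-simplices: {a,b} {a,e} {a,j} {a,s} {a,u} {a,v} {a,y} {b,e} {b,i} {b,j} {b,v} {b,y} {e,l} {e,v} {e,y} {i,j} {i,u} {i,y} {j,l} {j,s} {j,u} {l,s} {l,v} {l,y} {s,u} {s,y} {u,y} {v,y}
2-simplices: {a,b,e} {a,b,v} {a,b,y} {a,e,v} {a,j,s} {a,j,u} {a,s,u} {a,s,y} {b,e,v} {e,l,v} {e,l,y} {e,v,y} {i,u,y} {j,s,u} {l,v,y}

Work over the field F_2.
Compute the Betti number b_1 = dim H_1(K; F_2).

b_1=7

n_0=10 n_1=28 n_2=15  [Z2]
∂1: piv[ab,ae,aj,as,au,av,ay,bi,el] rk=9  ker:be,bj,bv,by,ev,ey,ij,iu,iy,jl,js,ju,ls,lv,ly,su,sy,uy,vy
∂2: piv[abe,abv,aby,aev,ajs,aju,asu,asy,elv,ely,evy,iuy] rk=12  ker:bev,jsu,lvy
b_1=(28−9)−12=7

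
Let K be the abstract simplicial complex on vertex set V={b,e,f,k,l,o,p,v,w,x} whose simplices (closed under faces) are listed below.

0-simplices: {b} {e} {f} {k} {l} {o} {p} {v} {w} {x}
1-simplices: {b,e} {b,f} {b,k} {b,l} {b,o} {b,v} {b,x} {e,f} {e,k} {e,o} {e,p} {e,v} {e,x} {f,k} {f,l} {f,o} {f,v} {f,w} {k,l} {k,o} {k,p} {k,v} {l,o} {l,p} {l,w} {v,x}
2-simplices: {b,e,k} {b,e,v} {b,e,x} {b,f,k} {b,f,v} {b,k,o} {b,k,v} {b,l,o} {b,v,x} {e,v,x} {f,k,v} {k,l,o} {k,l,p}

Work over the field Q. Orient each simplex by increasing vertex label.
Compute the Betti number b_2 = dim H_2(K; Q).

b_2=2

n_0=10 n_1=26 n_2=13  [Q]
∂1: piv[be,bf,bk,bl,bo,bv,bx,ep,fw] rk=9  ker:ef,ek,eo,ev,ex,fk,fl,fo,fv,kl,ko,kp,kv,lo,lp,lw,vx
∂2: piv[bek,bev,bex,bfk,bfv,bko,bkv,blo,bvx,klo,klp] rk=11  ker:evx,fkv
b_2=(13−11)−0=2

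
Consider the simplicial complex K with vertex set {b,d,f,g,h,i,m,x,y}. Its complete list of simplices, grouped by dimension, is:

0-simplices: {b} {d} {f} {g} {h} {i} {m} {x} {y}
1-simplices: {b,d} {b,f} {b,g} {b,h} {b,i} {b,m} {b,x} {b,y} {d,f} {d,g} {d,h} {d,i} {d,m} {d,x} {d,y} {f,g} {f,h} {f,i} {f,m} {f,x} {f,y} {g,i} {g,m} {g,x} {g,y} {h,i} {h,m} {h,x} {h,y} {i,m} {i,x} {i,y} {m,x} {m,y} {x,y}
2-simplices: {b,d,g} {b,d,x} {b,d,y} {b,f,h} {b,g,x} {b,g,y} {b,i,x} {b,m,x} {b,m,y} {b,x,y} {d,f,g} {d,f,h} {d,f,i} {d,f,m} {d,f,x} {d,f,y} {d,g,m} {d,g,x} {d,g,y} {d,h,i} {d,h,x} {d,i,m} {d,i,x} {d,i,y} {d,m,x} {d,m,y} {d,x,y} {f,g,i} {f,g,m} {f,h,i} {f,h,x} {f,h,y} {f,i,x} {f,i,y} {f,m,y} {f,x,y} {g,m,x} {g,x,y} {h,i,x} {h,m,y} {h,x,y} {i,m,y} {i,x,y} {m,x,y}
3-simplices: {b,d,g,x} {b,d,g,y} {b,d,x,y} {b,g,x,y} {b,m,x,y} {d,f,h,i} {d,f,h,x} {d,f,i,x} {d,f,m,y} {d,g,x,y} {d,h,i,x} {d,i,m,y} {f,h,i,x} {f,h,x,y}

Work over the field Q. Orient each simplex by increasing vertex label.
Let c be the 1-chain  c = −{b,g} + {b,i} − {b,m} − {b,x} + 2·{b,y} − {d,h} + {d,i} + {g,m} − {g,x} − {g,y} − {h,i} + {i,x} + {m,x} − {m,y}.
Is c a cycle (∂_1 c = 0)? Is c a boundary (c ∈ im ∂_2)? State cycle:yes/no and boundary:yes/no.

n_0=9 n_1=35 n_2=44 n_3=14  [Q]
∂1: piv[bd,bf,bg,bh,bi,bm,bx,by] rk=8  ker:df,dg,dh,di,dm,dx,dy,fg,fh,fi,fm,fx,fy,gi,gm,gx,gy,hi,hm,hx,hy,im,ix,iy,mx,my,xy
∂2: piv[bdg,bdx,bdy,bfh,bgx,bgy,bix,bmx,bmy,bxy,dfg,dfh,dfi,dfm,dfx,dfy,dgm,dhi,dhx,dim,dix,diy,dmx,fgi,fhy,hmy] rk=26  ker:dgx,dgy,dmy,dxy,fgm,fhi,fhx,fix,fiy,fmy,fxy,gmx,gxy,hix,hxy,imy,ixy,mxy
∂3: piv[bdgx,bdgy,bdxy,bgxy,bmxy,dfhi,dfhx,dfix,dfmy,dhix,dimy,fhxy] rk=12  ker:dgxy,fhix
∂1c = 0
c vs im∂2: reduces to 0 ⇒ boundary

cycle:yes boundary:yes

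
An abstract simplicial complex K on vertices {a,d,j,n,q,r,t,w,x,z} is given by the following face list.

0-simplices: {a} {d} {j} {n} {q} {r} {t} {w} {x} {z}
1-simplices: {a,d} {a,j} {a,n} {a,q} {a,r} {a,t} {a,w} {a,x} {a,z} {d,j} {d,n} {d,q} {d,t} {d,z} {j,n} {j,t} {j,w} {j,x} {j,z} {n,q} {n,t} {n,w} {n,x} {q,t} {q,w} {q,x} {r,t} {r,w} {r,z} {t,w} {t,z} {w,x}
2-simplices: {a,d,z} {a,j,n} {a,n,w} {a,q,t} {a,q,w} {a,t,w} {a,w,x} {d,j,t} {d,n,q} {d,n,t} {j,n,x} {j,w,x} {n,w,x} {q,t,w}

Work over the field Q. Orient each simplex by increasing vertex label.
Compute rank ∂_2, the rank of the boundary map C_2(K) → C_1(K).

rank∂_2=13

n_0=10 n_1=32 n_2=14  [Q]
∂1: piv[ad,aj,an,aq,ar,at,aw,ax,az] rk=9  ker:dj,dn,dq,dt,dz,jn,jt,jw,jx,jz,nq,nt,nw,nx,qt,qw,qx,rt,rw,rz,tw,tz,wx
∂2: piv[adz,ajn,anw,aqt,aqw,atw,awx,djt,dnq,dnt,jnx,jwx,nwx] rk=13  ker:qtw
rk∂_2=13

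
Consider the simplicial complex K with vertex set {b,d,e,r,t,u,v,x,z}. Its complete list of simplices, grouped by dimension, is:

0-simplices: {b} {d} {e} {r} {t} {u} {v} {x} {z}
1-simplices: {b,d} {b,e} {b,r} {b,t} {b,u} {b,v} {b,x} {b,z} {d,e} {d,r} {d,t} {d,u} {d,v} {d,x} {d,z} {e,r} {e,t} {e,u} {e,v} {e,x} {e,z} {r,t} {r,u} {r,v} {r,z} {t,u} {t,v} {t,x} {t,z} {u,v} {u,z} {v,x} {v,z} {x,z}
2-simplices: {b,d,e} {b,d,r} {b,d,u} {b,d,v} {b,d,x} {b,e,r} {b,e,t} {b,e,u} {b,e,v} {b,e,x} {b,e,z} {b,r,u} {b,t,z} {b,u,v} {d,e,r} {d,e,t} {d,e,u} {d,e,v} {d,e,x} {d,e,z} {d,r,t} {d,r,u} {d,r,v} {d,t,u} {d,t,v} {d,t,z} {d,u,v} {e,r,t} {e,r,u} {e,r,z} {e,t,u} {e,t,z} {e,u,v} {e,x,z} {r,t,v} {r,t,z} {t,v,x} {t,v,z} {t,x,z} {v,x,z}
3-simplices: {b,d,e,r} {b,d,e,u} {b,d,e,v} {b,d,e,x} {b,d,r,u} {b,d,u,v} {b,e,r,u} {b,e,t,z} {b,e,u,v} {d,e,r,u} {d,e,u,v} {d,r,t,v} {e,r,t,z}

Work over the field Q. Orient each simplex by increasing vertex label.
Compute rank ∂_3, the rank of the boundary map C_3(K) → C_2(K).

rank∂_3=11

n_0=9 n_1=34 n_2=40 n_3=13  [Q]
∂1: piv[bd,be,br,bt,bu,bv,bx,bz] rk=8  ker:de,dr,dt,du,dv,dx,dz,er,et,eu,ev,ex,ez,rt,ru,rv,rz,tu,tv,tx,tz,uv,uz,vx,vz,xz
∂2: piv[bde,bdr,bdu,bdv,bdx,ber,bet,beu,bev,bex,bez,bru,btz,buv,det,dez,drt,drv,dtu,dtv,erz,exz,tvx,tvz,txz] rk=25  ker:der,deu,dev,dex,dru,dtz,duv,ert,eru,etu,etz,euv,rtv,rtz,vxz
∂3: piv[bder,bdeu,bdev,bdex,bdru,bduv,beru,betz,beuv,drtv,ertz] rk=11  ker:deru,deuv
rk∂_3=11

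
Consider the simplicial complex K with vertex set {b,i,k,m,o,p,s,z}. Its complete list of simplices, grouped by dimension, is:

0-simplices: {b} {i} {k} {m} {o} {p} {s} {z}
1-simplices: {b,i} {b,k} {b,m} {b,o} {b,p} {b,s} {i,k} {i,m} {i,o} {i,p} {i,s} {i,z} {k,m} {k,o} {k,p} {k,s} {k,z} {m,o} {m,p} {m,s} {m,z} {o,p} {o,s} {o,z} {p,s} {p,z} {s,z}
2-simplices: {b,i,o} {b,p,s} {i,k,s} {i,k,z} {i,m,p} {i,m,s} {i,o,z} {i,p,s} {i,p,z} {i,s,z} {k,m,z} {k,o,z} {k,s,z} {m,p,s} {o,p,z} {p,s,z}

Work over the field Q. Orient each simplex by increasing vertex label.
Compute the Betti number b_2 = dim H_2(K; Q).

b_2=3

n_0=8 n_1=27 n_2=16  [Q]
∂1: piv[bi,bk,bm,bo,bp,bs,iz] rk=7  ker:ik,im,io,ip,is,km,ko,kp,ks,kz,mo,mp,ms,mz,op,os,oz,ps,pz,sz
∂2: piv[bio,bps,iks,ikz,imp,ims,ioz,ips,ipz,isz,kmz,koz,opz] rk=13  ker:ksz,mps,psz
b_2=(16−13)−0=3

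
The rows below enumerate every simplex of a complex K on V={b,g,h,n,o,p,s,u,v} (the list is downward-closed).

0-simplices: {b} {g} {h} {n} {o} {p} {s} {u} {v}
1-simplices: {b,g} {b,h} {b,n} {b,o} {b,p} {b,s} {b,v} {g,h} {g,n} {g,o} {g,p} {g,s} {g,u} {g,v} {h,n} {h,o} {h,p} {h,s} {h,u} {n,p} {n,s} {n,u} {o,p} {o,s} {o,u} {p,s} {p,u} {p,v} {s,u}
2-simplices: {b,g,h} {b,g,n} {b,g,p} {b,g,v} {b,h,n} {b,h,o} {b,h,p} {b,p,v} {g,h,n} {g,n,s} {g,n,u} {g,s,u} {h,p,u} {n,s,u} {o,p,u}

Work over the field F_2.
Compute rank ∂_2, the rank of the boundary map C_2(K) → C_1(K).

n_0=9 n_1=29 n_2=15  [Z2]
∂1: piv[bg,bh,bn,bo,bp,bs,bv,gu] rk=8  ker:gh,gn,go,gp,gs,gv,hn,ho,hp,hs,hu,np,ns,nu,op,os,ou,ps,pu,pv,su
∂2: piv[bgh,bgn,bgp,bgv,bhn,bho,bhp,bpv,gns,gnu,gsu,hpu,opu] rk=13  ker:ghn,nsu
rk∂_2=13

rank∂_2=13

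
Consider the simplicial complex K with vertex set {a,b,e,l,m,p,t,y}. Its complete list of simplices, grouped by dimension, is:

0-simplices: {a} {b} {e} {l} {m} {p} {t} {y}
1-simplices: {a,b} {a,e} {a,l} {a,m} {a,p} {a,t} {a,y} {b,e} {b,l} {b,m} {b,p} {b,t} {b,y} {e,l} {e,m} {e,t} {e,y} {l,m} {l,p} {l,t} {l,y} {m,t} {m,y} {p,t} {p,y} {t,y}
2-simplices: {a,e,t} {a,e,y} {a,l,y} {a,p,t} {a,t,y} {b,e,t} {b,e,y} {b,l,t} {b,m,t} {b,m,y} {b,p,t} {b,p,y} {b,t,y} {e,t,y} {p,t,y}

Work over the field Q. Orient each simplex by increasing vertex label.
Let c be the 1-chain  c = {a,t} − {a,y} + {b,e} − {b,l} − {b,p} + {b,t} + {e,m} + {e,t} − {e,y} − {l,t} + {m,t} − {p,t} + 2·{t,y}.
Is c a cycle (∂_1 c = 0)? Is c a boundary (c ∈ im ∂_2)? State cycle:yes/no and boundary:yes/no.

cycle:yes boundary:no

n_0=8 n_1=26 n_2=15  [Q]
∂1: piv[ab,ae,al,am,ap,at,ay] rk=7  ker:be,bl,bm,bp,bt,by,el,em,et,ey,lm,lp,lt,ly,mt,my,pt,py,ty
∂2: piv[aet,aey,aly,apt,aty,bet,bey,blt,bmt,bmy,bpt,bpy] rk=12  ker:bty,ety,pty
∂1c = 0
c vs im∂2: residual ≠ 0 ⇒ not boundary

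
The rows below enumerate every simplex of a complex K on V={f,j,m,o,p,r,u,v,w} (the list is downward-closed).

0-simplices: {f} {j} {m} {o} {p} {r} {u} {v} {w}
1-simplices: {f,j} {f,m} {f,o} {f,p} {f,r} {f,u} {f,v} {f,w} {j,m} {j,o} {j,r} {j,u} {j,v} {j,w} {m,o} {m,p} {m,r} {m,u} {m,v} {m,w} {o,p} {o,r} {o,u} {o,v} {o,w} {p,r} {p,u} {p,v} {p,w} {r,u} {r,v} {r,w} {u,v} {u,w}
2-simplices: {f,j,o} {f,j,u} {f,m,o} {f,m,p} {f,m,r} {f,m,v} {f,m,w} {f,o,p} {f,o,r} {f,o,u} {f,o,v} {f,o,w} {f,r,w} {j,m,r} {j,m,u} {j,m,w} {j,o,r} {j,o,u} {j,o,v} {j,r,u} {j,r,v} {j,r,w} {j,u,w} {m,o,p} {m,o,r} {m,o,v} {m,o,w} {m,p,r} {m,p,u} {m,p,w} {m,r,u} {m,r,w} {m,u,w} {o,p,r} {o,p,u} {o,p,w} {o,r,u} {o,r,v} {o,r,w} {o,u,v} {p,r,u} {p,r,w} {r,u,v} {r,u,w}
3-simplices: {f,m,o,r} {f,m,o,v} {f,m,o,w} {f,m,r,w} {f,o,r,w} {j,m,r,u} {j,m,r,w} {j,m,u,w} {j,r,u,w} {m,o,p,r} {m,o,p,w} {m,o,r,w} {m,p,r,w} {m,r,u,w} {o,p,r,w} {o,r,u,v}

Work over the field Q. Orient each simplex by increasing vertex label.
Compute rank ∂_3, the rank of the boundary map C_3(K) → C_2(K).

rank∂_3=13

n_0=9 n_1=34 n_2=44 n_3=16  [Q]
∂1: piv[fj,fm,fo,fp,fr,fu,fv,fw] rk=8  ker:jm,jo,jr,ju,jv,jw,mo,mp,mr,mu,mv,mw,op,or,ou,ov,ow,pr,pu,pv,pw,ru,rv,rw,uv,uw
∂2: piv[fjo,fju,fmo,fmp,fmr,fmv,fmw,fop,for,fou,fov,fow,frw,jmr,jmu,jmw,jor,jov,jru,jrv,juw,mpr,mpu,mpw,ouv] rk=25  ker:jou,jrw,mop,mor,mov,mow,mru,mrw,muw,opr,opu,opw,oru,orv,orw,pru,prw,ruv,ruw
∂3: piv[fmor,fmov,fmow,fmrw,forw,jmru,jmrw,jmuw,jruw,mopr,mopw,mprw,oruv] rk=13  ker:morw,mruw,oprw
rk∂_3=13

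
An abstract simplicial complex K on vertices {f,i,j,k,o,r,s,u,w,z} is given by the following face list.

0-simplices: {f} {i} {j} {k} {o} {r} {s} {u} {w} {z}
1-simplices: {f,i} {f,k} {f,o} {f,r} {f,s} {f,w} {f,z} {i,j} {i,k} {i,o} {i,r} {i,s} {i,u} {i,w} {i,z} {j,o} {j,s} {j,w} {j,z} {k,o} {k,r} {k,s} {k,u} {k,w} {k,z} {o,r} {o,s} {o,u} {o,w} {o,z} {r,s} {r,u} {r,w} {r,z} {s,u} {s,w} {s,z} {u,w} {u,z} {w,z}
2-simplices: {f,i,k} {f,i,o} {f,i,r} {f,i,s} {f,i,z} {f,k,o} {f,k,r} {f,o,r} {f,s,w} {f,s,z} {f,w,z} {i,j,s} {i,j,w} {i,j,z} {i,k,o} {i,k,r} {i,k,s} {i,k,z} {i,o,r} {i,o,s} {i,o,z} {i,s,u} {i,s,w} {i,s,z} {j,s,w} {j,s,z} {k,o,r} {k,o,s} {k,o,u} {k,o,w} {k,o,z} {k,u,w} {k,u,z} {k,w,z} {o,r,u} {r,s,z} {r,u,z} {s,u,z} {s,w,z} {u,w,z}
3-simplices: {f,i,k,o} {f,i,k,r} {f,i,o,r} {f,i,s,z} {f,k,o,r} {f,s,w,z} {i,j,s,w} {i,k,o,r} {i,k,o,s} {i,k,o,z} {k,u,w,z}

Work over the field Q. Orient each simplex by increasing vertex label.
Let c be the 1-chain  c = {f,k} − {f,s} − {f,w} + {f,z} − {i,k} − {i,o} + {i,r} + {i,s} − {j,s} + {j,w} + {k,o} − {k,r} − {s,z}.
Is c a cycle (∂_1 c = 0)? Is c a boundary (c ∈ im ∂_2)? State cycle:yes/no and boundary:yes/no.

cycle:yes boundary:yes

n_0=10 n_1=40 n_2=40 n_3=11  [Q]
∂1: piv[fi,fk,fo,fr,fs,fw,fz,ij,iu] rk=9  ker:ik,io,ir,is,iw,iz,jo,js,jw,jz,ko,kr,ks,ku,kw,kz,or,os,ou,ow,oz,rs,ru,rw,rz,su,sw,sz,uw,uz,wz
∂2: piv[fik,fio,fir,fis,fiz,fko,fkr,for,fsw,fsz,fwz,ijs,ijw,ijz,iks,ikz,ios,ioz,isu,isw,kou,kow,kuw,kuz,kwz,oru,rsz,ruz,suz] rk=29  ker:iko,ikr,ior,isz,jsw,jsz,kor,kos,koz,swz,uwz
∂3: piv[fiko,fikr,fior,fisz,fkor,fswz,ijsw,ikos,ikoz,kuwz] rk=10  ker:ikor
∂1c = 0
c vs im∂2: reduces to 0 ⇒ boundary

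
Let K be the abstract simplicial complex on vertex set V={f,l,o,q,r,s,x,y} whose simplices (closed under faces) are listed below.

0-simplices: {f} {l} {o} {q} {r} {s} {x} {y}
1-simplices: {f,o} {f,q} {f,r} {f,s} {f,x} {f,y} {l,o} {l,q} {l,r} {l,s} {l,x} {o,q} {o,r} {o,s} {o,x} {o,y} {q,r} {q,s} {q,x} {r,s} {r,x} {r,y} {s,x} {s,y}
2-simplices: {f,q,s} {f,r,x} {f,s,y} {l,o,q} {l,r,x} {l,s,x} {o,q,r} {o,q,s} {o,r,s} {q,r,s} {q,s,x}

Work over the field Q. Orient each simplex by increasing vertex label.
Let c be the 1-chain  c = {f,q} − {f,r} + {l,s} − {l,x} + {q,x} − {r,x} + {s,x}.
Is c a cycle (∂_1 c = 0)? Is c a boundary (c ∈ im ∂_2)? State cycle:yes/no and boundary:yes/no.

n_0=8 n_1=24 n_2=11  [Q]
∂1: piv[fo,fq,fr,fs,fx,fy,lo] rk=7  ker:lq,lr,ls,lx,oq,or,os,ox,oy,qr,qs,qx,rs,rx,ry,sx,sy
∂2: piv[fqs,frx,fsy,loq,lrx,lsx,oqr,oqs,ors,qsx] rk=10  ker:qrs
∂1c = 0
c vs im∂2: residual ≠ 0 ⇒ not boundary

cycle:yes boundary:no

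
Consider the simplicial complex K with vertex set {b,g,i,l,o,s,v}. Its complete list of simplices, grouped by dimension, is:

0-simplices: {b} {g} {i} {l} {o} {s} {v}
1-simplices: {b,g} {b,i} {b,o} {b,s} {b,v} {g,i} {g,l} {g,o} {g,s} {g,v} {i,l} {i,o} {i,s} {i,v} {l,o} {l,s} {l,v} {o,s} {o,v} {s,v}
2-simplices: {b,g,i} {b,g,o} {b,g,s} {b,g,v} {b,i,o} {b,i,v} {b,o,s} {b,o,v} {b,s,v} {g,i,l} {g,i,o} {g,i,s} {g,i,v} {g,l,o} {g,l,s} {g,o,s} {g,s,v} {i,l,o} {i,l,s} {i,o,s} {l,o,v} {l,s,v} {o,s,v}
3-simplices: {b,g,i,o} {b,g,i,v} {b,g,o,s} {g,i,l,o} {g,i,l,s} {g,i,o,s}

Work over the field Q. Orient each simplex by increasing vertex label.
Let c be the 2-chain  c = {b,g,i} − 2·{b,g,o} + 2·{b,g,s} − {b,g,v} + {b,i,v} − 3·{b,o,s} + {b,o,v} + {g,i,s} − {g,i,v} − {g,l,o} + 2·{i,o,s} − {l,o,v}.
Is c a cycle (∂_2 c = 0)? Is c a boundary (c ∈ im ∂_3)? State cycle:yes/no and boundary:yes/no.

n_0=7 n_1=20 n_2=23 n_3=6  [Q]
∂1: piv[bg,bi,bo,bs,bv,gl] rk=6  ker:gi,go,gs,gv,il,io,is,iv,lo,ls,lv,os,ov,sv
∂2: piv[bgi,bgo,bgs,bgv,bio,biv,bos,bov,bsv,gil,gis,glo,gls,lov] rk=14  ker:gio,giv,gos,gsv,ilo,ils,ios,lsv,osv
∂3: piv[bgio,bgiv,bgos,gilo,gils,gios] rk=6
∂2c = {b,s} − {b,v} + {g,i} − {g,l} − {g,o} + {g,s} + 2·{i,o} − {i,s} − 2·{l,o} + {l,v} − {o,s}

cycle:no boundary:no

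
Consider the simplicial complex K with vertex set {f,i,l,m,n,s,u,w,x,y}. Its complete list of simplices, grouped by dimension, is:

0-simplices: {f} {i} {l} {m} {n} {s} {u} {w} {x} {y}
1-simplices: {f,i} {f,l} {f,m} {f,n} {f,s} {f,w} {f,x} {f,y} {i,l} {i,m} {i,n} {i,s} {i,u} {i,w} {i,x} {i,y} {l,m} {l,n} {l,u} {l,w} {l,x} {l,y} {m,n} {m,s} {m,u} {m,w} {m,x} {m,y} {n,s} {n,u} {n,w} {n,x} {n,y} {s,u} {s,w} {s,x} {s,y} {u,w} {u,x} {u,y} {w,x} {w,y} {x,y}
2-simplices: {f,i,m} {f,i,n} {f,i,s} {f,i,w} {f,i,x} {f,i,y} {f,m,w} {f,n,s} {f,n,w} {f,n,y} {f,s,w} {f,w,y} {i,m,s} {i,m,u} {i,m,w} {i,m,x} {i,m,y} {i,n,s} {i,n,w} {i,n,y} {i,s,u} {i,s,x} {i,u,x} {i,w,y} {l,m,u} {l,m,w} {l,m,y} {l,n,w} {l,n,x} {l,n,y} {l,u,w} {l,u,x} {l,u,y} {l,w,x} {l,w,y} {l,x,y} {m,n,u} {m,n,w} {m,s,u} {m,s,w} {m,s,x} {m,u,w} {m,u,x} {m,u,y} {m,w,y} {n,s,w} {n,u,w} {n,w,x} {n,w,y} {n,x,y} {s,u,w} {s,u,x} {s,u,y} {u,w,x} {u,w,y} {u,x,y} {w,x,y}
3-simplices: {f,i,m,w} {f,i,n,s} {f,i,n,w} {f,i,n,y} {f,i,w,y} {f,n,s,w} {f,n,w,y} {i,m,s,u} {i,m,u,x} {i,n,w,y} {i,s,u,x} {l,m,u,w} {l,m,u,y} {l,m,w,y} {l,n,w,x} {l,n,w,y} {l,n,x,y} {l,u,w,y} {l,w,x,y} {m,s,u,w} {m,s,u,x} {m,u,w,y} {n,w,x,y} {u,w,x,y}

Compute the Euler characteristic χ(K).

χ(K)=0

n_0=10 n_1=43 n_2=57 n_3=24
χ=+10−43+57−24=0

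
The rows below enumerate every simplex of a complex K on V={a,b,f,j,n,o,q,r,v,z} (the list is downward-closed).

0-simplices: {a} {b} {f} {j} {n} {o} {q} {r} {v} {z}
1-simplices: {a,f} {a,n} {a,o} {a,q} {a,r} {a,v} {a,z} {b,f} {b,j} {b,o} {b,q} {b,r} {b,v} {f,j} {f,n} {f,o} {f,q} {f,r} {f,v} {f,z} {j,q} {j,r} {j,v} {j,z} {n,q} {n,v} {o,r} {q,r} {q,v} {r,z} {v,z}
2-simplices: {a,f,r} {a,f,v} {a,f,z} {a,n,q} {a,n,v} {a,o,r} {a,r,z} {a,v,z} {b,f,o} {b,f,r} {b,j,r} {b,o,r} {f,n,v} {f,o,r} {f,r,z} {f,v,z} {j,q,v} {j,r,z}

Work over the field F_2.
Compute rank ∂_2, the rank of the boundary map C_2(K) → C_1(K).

n_0=10 n_1=31 n_2=18  [Z2]
∂1: piv[af,an,ao,aq,ar,av,az,bf,bj] rk=9  ker:bo,bq,br,bv,fj,fn,fo,fq,fr,fv,fz,jq,jr,jv,jz,nq,nv,or,qr,qv,rz,vz
∂2: piv[afr,afv,afz,anq,anv,aor,arz,avz,bfo,bfr,bjr,bor,fnv,jqv,jrz] rk=15  ker:for,frz,fvz
rk∂_2=15

rank∂_2=15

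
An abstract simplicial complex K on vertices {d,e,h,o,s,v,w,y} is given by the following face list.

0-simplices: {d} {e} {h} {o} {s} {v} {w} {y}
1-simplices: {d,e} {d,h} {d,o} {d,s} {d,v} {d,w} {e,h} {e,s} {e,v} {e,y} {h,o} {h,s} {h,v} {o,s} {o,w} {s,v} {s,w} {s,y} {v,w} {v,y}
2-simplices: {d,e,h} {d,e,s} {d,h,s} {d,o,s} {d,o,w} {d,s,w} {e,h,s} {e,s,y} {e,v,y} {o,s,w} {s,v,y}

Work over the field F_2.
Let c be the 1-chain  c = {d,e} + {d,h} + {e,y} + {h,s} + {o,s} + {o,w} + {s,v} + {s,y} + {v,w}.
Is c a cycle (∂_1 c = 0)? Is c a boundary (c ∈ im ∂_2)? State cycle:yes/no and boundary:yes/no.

cycle:yes boundary:no

n_0=8 n_1=20 n_2=11  [Z2]
∂1: piv[de,dh,do,ds,dv,dw,ey] rk=7  ker:eh,es,ev,ho,hs,hv,os,ow,sv,sw,sy,vw,vy
∂2: piv[deh,des,dhs,dos,dow,dsw,esy,evy,svy] rk=9  ker:ehs,osw
∂1c = 0
c vs im∂2: residual ≠ 0 ⇒ not boundary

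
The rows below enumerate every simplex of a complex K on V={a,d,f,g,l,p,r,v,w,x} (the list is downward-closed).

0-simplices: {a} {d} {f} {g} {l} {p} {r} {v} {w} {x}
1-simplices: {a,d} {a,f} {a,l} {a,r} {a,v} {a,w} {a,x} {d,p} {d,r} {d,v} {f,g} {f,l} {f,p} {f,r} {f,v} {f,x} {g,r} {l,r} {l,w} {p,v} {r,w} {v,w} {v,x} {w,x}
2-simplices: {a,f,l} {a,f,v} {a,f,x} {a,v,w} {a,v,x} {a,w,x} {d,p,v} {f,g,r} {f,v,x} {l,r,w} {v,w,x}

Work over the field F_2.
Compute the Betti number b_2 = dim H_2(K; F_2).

b_2=2

n_0=10 n_1=24 n_2=11  [Z2]
∂1: piv[ad,af,al,ar,av,aw,ax,dp,fg] rk=9  ker:dr,dv,fl,fp,fr,fv,fx,gr,lr,lw,pv,rw,vw,vx,wx
∂2: piv[afl,afv,afx,avw,avx,awx,dpv,fgr,lrw] rk=9  ker:fvx,vwx
b_2=(11−9)−0=2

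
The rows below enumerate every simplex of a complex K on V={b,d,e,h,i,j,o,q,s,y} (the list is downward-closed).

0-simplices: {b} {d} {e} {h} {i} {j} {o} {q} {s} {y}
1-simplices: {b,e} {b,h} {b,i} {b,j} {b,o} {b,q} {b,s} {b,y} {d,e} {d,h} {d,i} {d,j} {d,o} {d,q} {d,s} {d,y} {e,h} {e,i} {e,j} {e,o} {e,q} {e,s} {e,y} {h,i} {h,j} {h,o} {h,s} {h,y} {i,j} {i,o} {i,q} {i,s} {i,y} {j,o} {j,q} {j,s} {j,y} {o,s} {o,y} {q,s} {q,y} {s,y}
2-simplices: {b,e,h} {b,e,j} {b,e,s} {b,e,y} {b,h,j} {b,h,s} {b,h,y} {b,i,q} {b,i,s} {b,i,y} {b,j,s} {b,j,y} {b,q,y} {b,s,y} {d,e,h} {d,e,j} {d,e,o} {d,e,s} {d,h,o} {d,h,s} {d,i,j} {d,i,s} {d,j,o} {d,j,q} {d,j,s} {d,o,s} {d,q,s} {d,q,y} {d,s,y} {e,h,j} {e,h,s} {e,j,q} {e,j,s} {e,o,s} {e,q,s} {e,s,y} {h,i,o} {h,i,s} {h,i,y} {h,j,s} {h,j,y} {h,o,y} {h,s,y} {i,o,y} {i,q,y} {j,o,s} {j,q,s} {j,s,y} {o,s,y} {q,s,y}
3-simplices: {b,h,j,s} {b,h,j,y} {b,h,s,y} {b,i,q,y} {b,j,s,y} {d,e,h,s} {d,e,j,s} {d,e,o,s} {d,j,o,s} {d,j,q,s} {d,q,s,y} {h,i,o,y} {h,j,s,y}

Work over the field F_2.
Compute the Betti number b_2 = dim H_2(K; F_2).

b_2=7

n_0=10 n_1=42 n_2=50 n_3=13  [Z2]
∂1: piv[be,bh,bi,bj,bo,bq,bs,by,de] rk=9  ker:dh,di,dj,do,dq,ds,dy,eh,ei,ej,eo,eq,es,ey,hi,hj,ho,hs,hy,ij,io,iq,is,iy,jo,jq,js,jy,os,oy,qs,qy,sy
∂2: piv[beh,bej,bes,bey,bhj,bhs,bhy,biq,bis,biy,bjs,bjy,bqy,bsy,deh,dej,deo,des,dho,dij,dis,djo,djq,dos,dqs,dqy,dsy,ejq,hio,his,hoy] rk=31  ker:dhs,djs,ehj,ehs,ejs,eos,eqs,esy,hiy,hjs,hjy,hsy,ioy,iqy,jos,jqs,jsy,osy,qsy
∂3: piv[bhjs,bhjy,bhsy,biqy,bjsy,dehs,dejs,deos,djos,djqs,dqsy,hioy] rk=12  ker:hjsy
b_2=(50−31)−12=7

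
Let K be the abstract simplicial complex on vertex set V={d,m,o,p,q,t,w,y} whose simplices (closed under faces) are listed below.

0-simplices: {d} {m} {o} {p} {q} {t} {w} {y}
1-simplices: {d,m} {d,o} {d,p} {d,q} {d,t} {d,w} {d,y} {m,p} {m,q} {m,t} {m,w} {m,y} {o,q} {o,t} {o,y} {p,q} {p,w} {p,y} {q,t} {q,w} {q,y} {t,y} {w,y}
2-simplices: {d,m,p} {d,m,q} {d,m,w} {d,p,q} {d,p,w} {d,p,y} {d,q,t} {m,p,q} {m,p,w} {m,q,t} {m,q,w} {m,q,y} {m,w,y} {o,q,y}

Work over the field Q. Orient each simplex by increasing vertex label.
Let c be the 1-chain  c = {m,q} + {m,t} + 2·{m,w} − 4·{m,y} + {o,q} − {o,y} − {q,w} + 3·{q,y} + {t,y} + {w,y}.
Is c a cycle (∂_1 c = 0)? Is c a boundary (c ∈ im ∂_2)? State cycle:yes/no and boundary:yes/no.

n_0=8 n_1=23 n_2=14  [Q]
∂1: piv[dm,do,dp,dq,dt,dw,dy] rk=7  ker:mp,mq,mt,mw,my,oq,ot,oy,pq,pw,py,qt,qw,qy,ty,wy
∂2: piv[dmp,dmq,dmw,dpq,dpw,dpy,dqt,mqt,mqw,mqy,mwy,oqy] rk=12  ker:mpq,mpw
∂1c = 0
c vs im∂2: residual ≠ 0 ⇒ not boundary

cycle:yes boundary:no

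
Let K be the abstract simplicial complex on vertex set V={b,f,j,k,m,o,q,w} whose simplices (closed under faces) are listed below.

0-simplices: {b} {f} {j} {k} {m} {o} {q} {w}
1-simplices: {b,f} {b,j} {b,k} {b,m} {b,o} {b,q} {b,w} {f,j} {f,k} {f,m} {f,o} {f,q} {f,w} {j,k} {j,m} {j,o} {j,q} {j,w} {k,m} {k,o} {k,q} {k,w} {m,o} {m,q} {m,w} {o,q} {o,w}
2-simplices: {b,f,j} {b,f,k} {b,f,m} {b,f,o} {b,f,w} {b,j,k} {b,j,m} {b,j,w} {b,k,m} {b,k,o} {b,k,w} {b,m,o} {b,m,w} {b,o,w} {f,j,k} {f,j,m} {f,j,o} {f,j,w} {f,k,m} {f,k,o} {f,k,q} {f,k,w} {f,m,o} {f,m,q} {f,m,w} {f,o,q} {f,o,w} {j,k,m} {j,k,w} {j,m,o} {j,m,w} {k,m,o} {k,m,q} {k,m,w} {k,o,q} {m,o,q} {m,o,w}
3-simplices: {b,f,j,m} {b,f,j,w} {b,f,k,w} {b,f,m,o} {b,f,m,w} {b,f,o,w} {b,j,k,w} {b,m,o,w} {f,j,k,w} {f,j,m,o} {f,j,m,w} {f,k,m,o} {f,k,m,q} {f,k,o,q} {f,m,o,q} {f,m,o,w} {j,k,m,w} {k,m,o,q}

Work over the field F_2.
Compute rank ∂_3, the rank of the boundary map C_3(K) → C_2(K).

n_0=8 n_1=27 n_2=37 n_3=18  [Z2]
∂1: piv[bf,bj,bk,bm,bo,bq,bw] rk=7  ker:fj,fk,fm,fo,fq,fw,jk,jm,jo,jq,jw,km,ko,kq,kw,mo,mq,mw,oq,ow
∂2: piv[bfj,bfk,bfm,bfo,bfw,bjk,bjm,bjw,bkm,bko,bkw,bmo,bmw,bow,fjo,fkq,fmq,foq] rk=18  ker:fjk,fjm,fjw,fkm,fko,fkw,fmo,fmw,fow,jkm,jkw,jmo,jmw,kmo,kmq,kmw,koq,moq,mow
∂3: piv[bfjm,bfjw,bfkw,bfmo,bfmw,bfow,bjkw,bmow,fjkw,fjmo,fjmw,fkmo,fkmq,fkoq,fmoq,jkmw] rk=16  ker:fmow,kmoq
rk∂_3=16

rank∂_3=16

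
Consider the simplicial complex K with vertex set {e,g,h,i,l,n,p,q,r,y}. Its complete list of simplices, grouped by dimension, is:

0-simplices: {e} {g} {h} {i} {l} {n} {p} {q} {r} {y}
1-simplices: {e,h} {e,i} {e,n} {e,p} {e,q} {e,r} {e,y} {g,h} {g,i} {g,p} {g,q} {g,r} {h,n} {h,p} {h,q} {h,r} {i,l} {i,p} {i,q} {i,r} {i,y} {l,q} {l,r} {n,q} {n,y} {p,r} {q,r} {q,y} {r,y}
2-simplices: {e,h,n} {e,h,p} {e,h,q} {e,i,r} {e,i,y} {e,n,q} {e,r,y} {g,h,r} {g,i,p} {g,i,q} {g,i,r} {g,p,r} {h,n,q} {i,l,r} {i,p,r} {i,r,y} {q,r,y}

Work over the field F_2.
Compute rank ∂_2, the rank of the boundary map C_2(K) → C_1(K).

rank∂_2=14

n_0=10 n_1=29 n_2=17  [Z2]
∂1: piv[eh,ei,en,ep,eq,er,ey,gh,il] rk=9  ker:gi,gp,gq,gr,hn,hp,hq,hr,ip,iq,ir,iy,lq,lr,nq,ny,pr,qr,qy,ry
∂2: piv[ehn,ehp,ehq,eir,eiy,enq,ery,ghr,gip,giq,gir,gpr,ilr,qry] rk=14  ker:hnq,ipr,iry
rk∂_2=14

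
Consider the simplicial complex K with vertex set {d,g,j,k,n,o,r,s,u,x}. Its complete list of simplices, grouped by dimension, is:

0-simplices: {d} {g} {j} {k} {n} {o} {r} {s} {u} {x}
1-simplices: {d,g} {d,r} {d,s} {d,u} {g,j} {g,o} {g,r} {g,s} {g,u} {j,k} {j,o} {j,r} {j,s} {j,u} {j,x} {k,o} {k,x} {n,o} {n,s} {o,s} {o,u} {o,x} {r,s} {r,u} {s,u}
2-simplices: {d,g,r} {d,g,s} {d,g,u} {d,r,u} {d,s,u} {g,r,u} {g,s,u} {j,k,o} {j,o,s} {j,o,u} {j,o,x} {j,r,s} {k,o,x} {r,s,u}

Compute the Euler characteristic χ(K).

χ(K)=-1

n_0=10 n_1=25 n_2=14
χ=+10−25+14=-1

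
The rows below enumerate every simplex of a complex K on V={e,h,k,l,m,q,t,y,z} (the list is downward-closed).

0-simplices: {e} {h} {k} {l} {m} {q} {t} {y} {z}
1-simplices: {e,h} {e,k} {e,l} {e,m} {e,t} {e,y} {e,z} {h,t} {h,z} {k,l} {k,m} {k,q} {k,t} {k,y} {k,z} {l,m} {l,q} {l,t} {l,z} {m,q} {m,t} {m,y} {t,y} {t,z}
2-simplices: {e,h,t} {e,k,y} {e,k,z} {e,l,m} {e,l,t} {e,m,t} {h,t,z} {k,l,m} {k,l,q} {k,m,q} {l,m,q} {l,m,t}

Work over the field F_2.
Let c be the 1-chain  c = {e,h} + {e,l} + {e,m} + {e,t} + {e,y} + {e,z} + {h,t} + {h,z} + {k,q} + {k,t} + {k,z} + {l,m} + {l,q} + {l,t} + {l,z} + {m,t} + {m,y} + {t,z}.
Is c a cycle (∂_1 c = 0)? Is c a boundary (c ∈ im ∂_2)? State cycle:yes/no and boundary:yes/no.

cycle:no boundary:no

n_0=9 n_1=24 n_2=12  [Z2]
∂1: piv[eh,ek,el,em,et,ey,ez,kq] rk=8  ker:ht,hz,kl,km,kt,ky,kz,lm,lq,lt,lz,mq,mt,my,ty,tz
∂2: piv[eht,eky,ekz,elm,elt,emt,htz,klm,klq,kmq] rk=10  ker:lmq,lmt
∂1c = {h} + {k} + {l} + {z}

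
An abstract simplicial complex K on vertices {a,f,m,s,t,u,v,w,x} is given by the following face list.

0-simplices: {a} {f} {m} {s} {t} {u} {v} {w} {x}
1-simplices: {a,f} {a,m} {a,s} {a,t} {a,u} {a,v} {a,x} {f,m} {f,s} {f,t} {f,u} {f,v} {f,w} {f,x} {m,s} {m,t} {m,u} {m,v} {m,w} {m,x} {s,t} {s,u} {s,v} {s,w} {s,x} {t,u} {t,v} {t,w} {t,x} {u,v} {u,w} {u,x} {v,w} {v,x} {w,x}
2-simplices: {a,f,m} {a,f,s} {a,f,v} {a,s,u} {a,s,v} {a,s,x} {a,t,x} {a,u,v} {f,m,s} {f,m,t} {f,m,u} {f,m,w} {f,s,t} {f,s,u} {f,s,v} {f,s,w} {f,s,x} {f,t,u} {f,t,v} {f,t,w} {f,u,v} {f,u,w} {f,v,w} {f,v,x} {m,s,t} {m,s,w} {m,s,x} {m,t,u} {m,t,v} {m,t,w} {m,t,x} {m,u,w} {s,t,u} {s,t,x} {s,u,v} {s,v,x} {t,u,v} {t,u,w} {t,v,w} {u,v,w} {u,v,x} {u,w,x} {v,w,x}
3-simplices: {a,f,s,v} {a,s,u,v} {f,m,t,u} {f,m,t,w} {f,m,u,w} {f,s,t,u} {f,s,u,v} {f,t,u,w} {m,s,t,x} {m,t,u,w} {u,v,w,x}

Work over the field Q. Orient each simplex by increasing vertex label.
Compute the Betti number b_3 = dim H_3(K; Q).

b_3=1

n_0=9 n_1=35 n_2=43 n_3=11  [Q]
∂1: piv[af,am,as,at,au,av,ax,fw] rk=8  ker:fm,fs,ft,fu,fv,fx,ms,mt,mu,mv,mw,mx,st,su,sv,sw,sx,tu,tv,tw,tx,uv,uw,ux,vw,vx,wx
∂2: piv[afm,afs,afv,asu,asv,asx,atx,auv,fms,fmt,fmu,fmw,fst,fsu,fsw,fsx,ftu,ftv,ftw,fuw,fvw,fvx,msx,mtv,mtx,uvx,uwx] rk=27  ker:fsv,fuv,mst,msw,mtu,mtw,muw,stu,stx,suv,svx,tuv,tuw,tvw,uvw,vwx
∂3: piv[afsv,asuv,fmtu,fmtw,fmuw,fstu,fsuv,ftuw,mstx,uvwx] rk=10  ker:mtuw
b_3=(11−10)−0=1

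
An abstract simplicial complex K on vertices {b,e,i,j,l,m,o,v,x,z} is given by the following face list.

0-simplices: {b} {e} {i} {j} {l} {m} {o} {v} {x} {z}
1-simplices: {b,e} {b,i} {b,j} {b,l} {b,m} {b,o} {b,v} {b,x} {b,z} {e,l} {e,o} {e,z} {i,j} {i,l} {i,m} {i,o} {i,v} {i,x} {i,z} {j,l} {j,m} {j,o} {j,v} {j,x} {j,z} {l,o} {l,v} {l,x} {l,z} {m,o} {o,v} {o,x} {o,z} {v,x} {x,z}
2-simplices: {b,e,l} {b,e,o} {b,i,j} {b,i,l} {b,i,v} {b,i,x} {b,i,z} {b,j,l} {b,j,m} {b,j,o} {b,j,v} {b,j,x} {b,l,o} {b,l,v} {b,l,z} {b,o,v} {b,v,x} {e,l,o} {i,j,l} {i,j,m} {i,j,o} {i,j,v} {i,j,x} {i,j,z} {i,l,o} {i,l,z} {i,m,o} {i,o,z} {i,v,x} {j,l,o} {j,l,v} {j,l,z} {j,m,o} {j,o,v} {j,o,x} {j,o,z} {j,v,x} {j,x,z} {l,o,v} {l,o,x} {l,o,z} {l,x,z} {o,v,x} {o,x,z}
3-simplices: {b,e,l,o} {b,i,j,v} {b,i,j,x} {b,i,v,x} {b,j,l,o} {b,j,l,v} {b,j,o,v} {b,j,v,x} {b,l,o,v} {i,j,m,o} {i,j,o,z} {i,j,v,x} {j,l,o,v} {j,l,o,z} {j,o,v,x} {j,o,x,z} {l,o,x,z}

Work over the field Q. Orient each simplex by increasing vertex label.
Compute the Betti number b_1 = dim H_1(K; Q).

n_0=10 n_1=35 n_2=44 n_3=17  [Q]
∂1: piv[be,bi,bj,bl,bm,bo,bv,bx,bz] rk=9  ker:el,eo,ez,ij,il,im,io,iv,ix,iz,jl,jm,jo,jv,jx,jz,lo,lv,lx,lz,mo,ov,ox,oz,vx,xz
∂2: piv[bel,beo,bij,bil,biv,bix,biz,bjl,bjm,bjo,bjv,bjx,blo,blv,blz,bov,bvx,ijm,ijo,ijz,imo,ioz,jox,jxz,lox] rk=25  ker:elo,ijl,ijv,ijx,ilo,ilz,ivx,jlo,jlv,jlz,jmo,jov,joz,jvx,lov,loz,lxz,ovx,oxz
∂3: piv[belo,bijv,bijx,bivx,bjlo,bjlv,bjov,bjvx,blov,ijmo,ijoz,jloz,jovx,joxz,loxz] rk=15  ker:ijvx,jlov
b_1=(35−9)−25=1

b_1=1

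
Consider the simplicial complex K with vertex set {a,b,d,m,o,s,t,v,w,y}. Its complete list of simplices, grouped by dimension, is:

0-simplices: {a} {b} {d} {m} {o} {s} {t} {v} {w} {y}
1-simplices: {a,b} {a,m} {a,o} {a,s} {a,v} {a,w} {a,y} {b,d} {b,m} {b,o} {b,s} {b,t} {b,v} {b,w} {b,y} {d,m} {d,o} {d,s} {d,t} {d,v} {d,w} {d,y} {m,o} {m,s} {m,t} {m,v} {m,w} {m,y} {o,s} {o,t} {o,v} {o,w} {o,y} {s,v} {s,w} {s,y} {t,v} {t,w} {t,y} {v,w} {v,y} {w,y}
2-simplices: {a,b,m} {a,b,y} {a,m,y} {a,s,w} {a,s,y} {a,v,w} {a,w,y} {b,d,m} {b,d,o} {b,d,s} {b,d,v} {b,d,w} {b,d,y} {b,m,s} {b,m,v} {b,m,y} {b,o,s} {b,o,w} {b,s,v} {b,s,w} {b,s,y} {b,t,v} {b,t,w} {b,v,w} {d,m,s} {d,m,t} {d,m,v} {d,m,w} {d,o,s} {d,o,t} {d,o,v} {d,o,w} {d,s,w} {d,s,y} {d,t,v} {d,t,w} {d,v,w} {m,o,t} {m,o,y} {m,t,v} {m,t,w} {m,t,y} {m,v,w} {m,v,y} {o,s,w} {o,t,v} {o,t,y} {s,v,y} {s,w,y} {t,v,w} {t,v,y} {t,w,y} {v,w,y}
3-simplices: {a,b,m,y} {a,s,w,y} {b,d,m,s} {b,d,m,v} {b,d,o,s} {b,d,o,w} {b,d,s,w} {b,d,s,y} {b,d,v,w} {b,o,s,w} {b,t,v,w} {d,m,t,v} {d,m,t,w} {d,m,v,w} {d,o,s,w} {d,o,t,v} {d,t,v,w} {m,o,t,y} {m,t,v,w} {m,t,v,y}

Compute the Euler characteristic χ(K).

χ(K)=1

n_0=10 n_1=42 n_2=53 n_3=20
χ=+10−42+53−20=1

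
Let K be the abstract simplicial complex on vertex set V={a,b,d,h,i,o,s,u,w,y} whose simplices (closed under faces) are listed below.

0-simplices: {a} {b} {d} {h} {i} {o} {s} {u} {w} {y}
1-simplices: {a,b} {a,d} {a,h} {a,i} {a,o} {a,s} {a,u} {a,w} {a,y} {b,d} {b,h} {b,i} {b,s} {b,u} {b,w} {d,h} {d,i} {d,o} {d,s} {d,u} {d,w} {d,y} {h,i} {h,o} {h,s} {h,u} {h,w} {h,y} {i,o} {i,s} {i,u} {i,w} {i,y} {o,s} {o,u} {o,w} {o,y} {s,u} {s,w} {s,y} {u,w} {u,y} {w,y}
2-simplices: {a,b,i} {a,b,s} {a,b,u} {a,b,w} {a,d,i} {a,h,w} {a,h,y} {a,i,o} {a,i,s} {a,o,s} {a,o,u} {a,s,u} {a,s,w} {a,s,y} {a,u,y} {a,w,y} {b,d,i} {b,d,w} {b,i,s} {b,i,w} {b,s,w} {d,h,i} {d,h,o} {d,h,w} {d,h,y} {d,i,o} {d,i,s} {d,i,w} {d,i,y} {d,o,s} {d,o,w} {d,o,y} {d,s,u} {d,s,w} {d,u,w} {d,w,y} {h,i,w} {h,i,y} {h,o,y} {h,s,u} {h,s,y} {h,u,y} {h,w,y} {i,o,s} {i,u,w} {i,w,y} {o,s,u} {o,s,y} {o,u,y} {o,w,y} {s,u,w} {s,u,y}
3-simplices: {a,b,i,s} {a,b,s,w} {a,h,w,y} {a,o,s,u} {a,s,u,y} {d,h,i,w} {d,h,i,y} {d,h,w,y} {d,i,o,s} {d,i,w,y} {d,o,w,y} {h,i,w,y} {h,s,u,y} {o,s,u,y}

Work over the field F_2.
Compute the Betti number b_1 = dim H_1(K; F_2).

b_1=1

n_0=10 n_1=43 n_2=52 n_3=14  [Z2]
∂1: piv[ab,ad,ah,ai,ao,as,au,aw,ay] rk=9  ker:bd,bh,bi,bs,bu,bw,dh,di,do,ds,du,dw,dy,hi,ho,hs,hu,hw,hy,io,is,iu,iw,iy,os,ou,ow,oy,su,sw,sy,uw,uy,wy
∂2: piv[abi,abs,abu,abw,adi,ahw,ahy,aio,ais,aos,aou,asu,asw,asy,auy,awy,bdi,bdw,biw,dhi,dho,dhw,dhy,dio,dis,diy,dow,doy,dsu,duw,hsu,hsy,iuw] rk=33  ker:bis,bsw,diw,dos,dsw,dwy,hiw,hiy,hoy,huy,hwy,ios,iwy,osu,osy,ouy,owy,suw,suy
∂3: piv[abis,absw,ahwy,aosu,asuy,dhiw,dhiy,dhwy,dios,diwy,dowy,hsuy,osuy] rk=13  ker:hiwy
b_1=(43−9)−33=1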